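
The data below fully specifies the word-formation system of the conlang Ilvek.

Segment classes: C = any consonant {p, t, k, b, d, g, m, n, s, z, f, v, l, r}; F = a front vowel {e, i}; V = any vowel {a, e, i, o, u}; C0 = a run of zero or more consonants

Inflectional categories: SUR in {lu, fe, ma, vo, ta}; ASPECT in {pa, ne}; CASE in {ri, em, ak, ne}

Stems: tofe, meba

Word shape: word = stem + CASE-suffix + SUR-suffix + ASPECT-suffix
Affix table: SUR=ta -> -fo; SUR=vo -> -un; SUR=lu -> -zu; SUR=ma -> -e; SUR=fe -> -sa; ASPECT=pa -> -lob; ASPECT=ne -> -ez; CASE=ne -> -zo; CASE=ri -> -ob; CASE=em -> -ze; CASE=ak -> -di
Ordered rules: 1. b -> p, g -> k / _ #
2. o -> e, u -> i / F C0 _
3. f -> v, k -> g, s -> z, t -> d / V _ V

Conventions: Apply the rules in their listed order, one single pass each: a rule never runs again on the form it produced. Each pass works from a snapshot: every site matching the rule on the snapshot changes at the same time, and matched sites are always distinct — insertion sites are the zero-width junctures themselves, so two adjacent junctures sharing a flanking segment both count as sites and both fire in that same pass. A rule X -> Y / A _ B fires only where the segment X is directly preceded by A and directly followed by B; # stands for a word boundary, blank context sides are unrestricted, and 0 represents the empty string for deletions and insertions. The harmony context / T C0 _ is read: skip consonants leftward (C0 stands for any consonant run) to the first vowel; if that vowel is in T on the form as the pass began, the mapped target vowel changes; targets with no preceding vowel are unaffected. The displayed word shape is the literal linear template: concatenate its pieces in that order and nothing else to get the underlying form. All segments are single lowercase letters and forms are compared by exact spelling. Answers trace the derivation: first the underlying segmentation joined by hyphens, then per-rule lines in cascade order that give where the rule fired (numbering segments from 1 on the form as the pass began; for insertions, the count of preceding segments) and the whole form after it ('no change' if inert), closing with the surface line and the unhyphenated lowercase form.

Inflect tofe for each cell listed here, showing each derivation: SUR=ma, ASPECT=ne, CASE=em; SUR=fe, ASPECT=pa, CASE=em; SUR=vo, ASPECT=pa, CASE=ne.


cell SUR=ma, ASPECT=ne, CASE=em:
underlying: tofe-ze-e-ez
1. b -> p, g -> k / _ #: no change
2. o -> e, u -> i / F C0 _: no change
3. f -> v, k -> g, s -> z, t -> d / V _ V: fires at position(s) 3: tovezeeez
surface: tovezeeez

cell SUR=fe, ASPECT=pa, CASE=em:
underlying: tofe-ze-sa-lob
1. b -> p, g -> k / _ #: fires at position(s) 11: tofezesalop
2. o -> e, u -> i / F C0 _: no change
3. f -> v, k -> g, s -> z, t -> d / V _ V: fires at position(s) 3, 7: tovezezalop
surface: tovezezalop

cell SUR=vo, ASPECT=pa, CASE=ne:
underlying: tofe-zo-un-lob
1. b -> p, g -> k / _ #: fires at position(s) 11: tofezounlop
2. o -> e, u -> i / F C0 _: fires at position(s) 6: tofezeunlop
3. f -> v, k -> g, s -> z, t -> d / V _ V: fires at position(s) 3: tovezeunlop
surface: tovezeunlop


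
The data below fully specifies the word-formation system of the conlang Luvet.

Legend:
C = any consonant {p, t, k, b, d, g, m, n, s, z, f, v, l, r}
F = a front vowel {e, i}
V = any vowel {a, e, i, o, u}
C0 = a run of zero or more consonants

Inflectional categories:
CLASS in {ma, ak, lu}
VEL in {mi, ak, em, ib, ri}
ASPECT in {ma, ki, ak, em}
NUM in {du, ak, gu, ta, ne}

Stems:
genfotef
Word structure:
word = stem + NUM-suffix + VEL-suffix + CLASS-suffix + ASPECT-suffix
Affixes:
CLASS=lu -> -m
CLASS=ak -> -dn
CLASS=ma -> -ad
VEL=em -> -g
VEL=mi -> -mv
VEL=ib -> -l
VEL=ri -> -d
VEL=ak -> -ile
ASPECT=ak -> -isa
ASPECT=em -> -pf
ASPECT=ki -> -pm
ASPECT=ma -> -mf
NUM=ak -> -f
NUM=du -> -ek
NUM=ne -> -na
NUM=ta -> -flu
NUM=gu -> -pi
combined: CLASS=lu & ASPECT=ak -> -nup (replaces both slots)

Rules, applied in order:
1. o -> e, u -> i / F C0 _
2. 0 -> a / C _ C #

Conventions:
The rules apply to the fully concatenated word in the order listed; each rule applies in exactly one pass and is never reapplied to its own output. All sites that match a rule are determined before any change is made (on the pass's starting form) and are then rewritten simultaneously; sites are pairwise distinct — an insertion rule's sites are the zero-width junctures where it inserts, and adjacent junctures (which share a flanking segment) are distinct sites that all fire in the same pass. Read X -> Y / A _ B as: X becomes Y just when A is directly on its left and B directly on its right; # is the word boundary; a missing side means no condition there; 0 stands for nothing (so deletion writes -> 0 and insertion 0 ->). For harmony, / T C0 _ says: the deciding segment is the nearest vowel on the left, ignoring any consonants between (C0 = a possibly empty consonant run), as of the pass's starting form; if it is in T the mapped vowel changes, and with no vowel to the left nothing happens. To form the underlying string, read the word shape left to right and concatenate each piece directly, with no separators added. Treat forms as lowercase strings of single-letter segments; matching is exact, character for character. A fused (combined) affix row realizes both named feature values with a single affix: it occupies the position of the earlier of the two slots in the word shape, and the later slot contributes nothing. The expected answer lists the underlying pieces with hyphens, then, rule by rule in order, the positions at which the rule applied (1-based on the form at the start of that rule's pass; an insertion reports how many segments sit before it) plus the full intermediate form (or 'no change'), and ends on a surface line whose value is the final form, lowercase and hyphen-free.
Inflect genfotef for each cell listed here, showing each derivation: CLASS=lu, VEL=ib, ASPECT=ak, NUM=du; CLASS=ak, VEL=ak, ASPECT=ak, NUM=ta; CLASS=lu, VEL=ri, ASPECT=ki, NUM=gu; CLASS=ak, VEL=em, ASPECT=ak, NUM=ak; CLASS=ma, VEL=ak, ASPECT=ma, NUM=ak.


cell CLASS=lu, VEL=ib, ASPECT=ak, NUM=du:
underlying: genfotef-ek-l-nup
1. o -> e, u -> i / F C0 _: fires at position(s) 5, 13: genfetefeklnip
2. 0 -> a / C _ C #: no change
surface: genfetefeklnip

cell CLASS=ak, VEL=ak, ASPECT=ak, NUM=ta:
underlying: genfotef-flu-ile-dn-isa
1. o -> e, u -> i / F C0 _: fires at position(s) 5, 11: genfeteffliilednisa
2. 0 -> a / C _ C #: no change
surface: genfeteffliilednisa

cell CLASS=lu, VEL=ri, ASPECT=ki, NUM=gu:
underlying: genfotef-pi-d-m-pm
1. o -> e, u -> i / F C0 _: fires at position(s) 5: genfetefpidmpm
2. 0 -> a / C _ C #: inserts after position(s) 13: genfetefpidmpam
surface: genfetefpidmpam

cell CLASS=ak, VEL=em, ASPECT=ak, NUM=ak:
underlying: genfotef-f-g-dn-isa
1. o -> e, u -> i / F C0 _: fires at position(s) 5: genfeteffgdnisa
2. 0 -> a / C _ C #: no change
surface: genfeteffgdnisa

cell CLASS=ma, VEL=ak, ASPECT=ma, NUM=ak:
underlying: genfotef-f-ile-ad-mf
1. o -> e, u -> i / F C0 _: fires at position(s) 5: genfeteffileadmf
2. 0 -> a / C _ C #: inserts after position(s) 15: genfeteffileadmaf
surface: genfeteffileadmaf


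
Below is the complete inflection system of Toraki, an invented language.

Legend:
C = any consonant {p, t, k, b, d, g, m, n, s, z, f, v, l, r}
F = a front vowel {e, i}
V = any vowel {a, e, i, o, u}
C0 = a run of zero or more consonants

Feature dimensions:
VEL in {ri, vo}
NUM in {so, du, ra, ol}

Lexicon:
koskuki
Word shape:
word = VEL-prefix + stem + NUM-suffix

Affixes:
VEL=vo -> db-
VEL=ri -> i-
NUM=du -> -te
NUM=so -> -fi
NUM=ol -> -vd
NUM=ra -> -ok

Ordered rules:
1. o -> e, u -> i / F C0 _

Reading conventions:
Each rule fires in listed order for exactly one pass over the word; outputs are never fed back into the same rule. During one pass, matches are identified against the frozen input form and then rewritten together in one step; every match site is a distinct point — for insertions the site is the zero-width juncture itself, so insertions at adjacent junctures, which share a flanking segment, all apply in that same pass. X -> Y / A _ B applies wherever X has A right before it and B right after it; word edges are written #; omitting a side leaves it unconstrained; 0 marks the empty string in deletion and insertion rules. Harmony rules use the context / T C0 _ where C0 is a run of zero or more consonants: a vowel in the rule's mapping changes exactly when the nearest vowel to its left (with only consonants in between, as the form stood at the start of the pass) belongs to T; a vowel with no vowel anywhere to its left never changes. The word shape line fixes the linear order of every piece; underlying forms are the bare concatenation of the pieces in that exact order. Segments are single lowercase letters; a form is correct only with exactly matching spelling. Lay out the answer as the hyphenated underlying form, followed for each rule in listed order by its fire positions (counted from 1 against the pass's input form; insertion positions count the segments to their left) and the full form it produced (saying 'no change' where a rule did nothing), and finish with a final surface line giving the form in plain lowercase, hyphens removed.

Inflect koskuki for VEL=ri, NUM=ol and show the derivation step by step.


underlying: i-koskuki-vd
1. o -> e, u -> i / F C0 _: fires at position(s) 3: ikeskukivd
surface: ikeskukivd


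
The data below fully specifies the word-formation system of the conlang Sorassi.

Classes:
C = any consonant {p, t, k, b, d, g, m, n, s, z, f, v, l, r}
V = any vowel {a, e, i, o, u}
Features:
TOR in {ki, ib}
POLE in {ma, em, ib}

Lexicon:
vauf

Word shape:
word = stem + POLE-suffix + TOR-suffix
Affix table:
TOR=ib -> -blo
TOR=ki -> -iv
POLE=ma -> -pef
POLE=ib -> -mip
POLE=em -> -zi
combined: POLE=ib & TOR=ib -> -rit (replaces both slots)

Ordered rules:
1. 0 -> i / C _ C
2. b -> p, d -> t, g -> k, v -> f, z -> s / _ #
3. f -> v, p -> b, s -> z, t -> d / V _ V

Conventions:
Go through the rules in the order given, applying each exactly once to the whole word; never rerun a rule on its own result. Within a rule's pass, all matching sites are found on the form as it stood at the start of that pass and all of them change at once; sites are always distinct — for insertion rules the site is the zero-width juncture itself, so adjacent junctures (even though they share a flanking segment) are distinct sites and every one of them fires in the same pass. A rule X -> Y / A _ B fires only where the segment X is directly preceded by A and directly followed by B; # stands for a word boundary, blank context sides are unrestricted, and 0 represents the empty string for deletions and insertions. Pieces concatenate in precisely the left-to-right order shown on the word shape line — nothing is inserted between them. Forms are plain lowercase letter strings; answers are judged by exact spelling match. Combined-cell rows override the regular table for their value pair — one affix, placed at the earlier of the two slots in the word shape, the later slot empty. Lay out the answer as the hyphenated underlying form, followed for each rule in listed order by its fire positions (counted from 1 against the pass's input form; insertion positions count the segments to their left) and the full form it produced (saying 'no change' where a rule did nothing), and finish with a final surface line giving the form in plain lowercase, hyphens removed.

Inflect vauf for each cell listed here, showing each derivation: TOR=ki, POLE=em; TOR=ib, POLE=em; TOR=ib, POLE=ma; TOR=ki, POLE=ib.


cell TOR=ki, POLE=em:
underlying: vauf-zi-iv
1. 0 -> i / C _ C: inserts after position(s) 4: vaufiziiv
2. b -> p, d -> t, g -> k, v -> f, z -> s / _ #: fires at position(s) 9: vaufiziif
3. f -> v, p -> b, s -> z, t -> d / V _ V: fires at position(s) 4: vauviziif
surface: vauviziif

cell TOR=ib, POLE=em:
underlying: vauf-zi-blo
1. 0 -> i / C _ C: inserts after position(s) 4, 7: vaufizibilo
2. b -> p, d -> t, g -> k, v -> f, z -> s / _ #: no change
3. f -> v, p -> b, s -> z, t -> d / V _ V: fires at position(s) 4: vauvizibilo
surface: vauvizibilo

cell TOR=ib, POLE=ma:
underlying: vauf-pef-blo
1. 0 -> i / C _ C: inserts after position(s) 4, 7, 8: vaufipefibilo
2. b -> p, d -> t, g -> k, v -> f, z -> s / _ #: no change
3. f -> v, p -> b, s -> z, t -> d / V _ V: fires at position(s) 4, 6, 8: vauvibevibilo
surface: vauvibevibilo

cell TOR=ki, POLE=ib:
underlying: vauf-mip-iv
1. 0 -> i / C _ C: inserts after position(s) 4: vaufimipiv
2. b -> p, d -> t, g -> k, v -> f, z -> s / _ #: fires at position(s) 10: vaufimipif
3. f -> v, p -> b, s -> z, t -> d / V _ V: fires at position(s) 4, 8: vauvimibif
surface: vauvimibif


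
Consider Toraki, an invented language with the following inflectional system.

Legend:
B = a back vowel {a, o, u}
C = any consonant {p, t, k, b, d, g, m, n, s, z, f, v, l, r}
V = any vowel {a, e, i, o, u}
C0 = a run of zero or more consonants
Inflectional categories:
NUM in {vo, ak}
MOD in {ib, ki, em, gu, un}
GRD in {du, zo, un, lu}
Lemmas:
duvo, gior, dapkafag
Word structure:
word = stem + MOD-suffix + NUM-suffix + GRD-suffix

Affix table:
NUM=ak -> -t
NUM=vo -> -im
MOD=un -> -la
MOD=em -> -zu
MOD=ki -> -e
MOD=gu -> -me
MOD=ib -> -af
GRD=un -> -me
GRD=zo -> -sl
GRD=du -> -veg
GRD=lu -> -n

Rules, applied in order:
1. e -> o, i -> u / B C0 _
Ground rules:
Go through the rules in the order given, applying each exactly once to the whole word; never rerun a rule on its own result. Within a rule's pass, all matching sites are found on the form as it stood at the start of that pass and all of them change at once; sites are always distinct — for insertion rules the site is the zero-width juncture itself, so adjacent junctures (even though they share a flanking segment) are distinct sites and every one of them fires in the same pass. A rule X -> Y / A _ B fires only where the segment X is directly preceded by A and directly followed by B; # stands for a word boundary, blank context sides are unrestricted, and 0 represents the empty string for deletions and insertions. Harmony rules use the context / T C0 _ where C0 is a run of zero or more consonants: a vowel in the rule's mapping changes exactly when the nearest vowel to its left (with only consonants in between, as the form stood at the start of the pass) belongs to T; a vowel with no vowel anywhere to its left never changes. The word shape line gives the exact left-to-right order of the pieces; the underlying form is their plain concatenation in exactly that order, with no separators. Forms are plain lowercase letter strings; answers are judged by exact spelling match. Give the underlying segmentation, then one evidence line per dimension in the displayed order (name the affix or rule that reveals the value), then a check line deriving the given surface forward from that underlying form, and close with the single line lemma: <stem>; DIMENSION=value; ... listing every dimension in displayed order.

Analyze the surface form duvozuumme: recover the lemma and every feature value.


underlying: duvo-zu-im-me
NUM=vo - signalled by the affix -im
MOD=em - signalled by the affix -zu
GRD=un - signalled by the affix -me
check: duvozuimme -> duvozuumme
lemma: duvo; NUM=vo; MOD=em; GRD=un


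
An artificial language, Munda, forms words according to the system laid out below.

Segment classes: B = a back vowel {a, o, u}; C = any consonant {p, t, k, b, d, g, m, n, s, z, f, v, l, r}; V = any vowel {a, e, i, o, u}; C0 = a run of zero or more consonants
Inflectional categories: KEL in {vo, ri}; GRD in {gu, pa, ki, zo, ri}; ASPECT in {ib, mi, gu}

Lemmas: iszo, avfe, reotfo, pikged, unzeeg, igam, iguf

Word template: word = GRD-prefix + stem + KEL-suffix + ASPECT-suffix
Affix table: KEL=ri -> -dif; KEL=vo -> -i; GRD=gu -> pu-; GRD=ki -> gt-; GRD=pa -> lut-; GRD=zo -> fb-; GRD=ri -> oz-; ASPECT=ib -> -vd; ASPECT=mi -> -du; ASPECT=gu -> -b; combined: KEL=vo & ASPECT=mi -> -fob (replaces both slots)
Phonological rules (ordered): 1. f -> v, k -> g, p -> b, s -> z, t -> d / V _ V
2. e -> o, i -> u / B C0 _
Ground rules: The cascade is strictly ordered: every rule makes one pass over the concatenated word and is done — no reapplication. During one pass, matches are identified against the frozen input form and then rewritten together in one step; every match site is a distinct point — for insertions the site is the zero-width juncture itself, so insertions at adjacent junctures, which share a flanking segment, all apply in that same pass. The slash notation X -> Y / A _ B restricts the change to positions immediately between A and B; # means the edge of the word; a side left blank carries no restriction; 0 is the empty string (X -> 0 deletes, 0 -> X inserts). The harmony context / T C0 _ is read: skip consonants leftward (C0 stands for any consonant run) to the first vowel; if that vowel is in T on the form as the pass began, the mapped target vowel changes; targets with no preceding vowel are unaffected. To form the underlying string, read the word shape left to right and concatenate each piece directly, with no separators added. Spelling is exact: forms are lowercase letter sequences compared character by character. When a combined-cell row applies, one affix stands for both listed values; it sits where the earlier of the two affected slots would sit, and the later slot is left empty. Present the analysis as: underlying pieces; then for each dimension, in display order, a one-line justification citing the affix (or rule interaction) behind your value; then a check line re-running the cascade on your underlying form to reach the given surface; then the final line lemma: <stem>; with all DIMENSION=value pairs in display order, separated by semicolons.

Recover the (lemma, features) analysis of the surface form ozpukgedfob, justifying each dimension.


underlying: oz-pikged-fob
KEL=vo - signalled by the combined affix row
GRD=ri - signalled by the affix oz-
ASPECT=mi - signalled by the combined affix row
check: ozpikgedfob -> ozpikgedfob -> ozpukgedfob
lemma: pikged; KEL=vo; GRD=ri; ASPECT=mi


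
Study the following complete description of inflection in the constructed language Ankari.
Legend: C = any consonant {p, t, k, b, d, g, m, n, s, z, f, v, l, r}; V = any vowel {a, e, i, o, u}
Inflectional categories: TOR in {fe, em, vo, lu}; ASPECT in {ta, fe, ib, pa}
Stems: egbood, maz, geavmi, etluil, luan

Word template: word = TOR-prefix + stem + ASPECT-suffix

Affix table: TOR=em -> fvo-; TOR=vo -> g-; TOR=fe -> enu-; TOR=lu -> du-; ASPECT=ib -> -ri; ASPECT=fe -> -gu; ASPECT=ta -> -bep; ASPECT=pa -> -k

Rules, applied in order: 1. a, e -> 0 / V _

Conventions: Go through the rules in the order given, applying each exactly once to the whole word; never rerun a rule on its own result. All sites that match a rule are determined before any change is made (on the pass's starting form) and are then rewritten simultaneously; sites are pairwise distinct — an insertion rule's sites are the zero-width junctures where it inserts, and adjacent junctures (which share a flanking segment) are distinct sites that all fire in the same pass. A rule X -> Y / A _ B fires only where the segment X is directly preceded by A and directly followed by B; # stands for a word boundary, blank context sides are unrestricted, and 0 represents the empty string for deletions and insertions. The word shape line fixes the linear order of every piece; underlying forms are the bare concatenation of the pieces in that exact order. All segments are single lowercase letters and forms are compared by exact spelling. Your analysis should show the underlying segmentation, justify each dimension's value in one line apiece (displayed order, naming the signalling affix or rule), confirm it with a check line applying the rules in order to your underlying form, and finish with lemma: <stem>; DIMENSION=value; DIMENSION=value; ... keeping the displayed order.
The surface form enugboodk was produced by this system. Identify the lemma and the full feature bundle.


underlying: enu-egbood-k
TOR=fe - signalled by the affix enu-
ASPECT=pa - signalled by the affix -k
check: enuegboodk -> enugboodk
lemma: egbood; TOR=fe; ASPECT=pa


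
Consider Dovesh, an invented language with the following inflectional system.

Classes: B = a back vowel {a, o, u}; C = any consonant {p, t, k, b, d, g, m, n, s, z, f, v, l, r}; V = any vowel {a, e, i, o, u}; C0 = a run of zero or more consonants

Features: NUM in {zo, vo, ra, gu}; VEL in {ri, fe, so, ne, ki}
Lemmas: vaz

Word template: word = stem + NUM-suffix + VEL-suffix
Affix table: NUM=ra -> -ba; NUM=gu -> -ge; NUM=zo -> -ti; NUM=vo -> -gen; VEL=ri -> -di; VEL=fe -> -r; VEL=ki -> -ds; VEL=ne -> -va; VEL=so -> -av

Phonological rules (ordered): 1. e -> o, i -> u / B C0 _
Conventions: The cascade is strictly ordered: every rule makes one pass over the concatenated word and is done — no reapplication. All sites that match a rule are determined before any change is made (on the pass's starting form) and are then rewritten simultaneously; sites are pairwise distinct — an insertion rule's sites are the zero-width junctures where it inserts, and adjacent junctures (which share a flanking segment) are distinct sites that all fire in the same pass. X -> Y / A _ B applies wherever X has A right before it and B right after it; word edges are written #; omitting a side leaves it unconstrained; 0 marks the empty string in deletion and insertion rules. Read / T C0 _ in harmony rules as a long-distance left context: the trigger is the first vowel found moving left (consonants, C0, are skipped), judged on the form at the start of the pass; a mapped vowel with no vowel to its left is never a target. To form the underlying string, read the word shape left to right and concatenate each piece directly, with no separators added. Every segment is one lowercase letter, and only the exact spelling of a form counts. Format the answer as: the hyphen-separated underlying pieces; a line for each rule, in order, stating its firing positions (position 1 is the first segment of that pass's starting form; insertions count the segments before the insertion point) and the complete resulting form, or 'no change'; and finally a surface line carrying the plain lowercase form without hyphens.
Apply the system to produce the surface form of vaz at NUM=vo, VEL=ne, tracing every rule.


underlying: vaz-gen-va
1. e -> o, i -> u / B C0 _: fires at position(s) 5: vazgonva
surface: vazgonva


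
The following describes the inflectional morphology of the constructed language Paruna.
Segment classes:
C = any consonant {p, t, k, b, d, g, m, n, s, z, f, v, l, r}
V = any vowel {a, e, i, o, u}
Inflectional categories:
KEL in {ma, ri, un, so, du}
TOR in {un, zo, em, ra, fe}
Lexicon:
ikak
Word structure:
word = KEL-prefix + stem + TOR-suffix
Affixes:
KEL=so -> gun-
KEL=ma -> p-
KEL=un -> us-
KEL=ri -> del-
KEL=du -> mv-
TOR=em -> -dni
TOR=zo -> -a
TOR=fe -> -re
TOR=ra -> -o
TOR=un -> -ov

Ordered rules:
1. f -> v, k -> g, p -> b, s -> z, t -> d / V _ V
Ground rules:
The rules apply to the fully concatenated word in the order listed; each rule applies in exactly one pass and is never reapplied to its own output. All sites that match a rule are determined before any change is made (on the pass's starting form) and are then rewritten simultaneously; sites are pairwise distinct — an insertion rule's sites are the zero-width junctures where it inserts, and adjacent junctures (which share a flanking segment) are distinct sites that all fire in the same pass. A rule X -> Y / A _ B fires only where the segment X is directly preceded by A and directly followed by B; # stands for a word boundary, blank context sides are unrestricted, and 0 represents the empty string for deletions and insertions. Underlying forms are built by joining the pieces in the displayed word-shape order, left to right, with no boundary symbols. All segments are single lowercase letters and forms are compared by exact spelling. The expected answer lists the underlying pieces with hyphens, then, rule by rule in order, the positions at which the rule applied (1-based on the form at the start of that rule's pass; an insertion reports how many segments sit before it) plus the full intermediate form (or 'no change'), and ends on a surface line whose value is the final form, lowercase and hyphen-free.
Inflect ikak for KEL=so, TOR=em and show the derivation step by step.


underlying: gun-ikak-dni
1. f -> v, k -> g, p -> b, s -> z, t -> d / V _ V: fires at position(s) 5: gunigakdni
surface: gunigakdni


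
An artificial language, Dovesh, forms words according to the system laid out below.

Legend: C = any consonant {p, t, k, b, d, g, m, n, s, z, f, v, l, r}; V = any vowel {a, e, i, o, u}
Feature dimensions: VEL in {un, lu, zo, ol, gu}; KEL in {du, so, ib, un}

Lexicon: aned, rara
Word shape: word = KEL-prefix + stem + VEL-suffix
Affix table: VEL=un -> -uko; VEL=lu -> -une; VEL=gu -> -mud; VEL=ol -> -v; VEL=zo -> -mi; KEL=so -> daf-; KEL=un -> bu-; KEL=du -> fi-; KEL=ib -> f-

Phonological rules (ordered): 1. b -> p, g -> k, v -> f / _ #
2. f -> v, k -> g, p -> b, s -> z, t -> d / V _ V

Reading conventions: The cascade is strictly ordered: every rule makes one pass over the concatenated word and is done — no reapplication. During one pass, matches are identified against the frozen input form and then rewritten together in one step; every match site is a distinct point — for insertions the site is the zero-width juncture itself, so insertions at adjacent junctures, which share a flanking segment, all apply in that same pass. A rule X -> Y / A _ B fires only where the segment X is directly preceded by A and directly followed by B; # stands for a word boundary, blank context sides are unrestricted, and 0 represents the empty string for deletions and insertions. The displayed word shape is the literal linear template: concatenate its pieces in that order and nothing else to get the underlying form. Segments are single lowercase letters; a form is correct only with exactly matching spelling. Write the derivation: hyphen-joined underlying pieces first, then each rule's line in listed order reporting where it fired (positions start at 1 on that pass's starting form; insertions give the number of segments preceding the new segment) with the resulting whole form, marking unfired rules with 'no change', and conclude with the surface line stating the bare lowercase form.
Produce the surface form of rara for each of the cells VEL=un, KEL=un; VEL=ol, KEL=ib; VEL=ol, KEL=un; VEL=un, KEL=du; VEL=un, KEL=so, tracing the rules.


cell VEL=un, KEL=un:
underlying: bu-rara-uko
1. b -> p, g -> k, v -> f / _ #: no change
2. f -> v, k -> g, p -> b, s -> z, t -> d / V _ V: fires at position(s) 8: buraraugo
surface: buraraugo

cell VEL=ol, KEL=ib:
underlying: f-rara-v
1. b -> p, g -> k, v -> f / _ #: fires at position(s) 6: fraraf
2. f -> v, k -> g, p -> b, s -> z, t -> d / V _ V: no change
surface: fraraf

cell VEL=ol, KEL=un:
underlying: bu-rara-v
1. b -> p, g -> k, v -> f / _ #: fires at position(s) 7: buraraf
2. f -> v, k -> g, p -> b, s -> z, t -> d / V _ V: no change
surface: buraraf

cell VEL=un, KEL=du:
underlying: fi-rara-uko
1. b -> p, g -> k, v -> f / _ #: no change
2. f -> v, k -> g, p -> b, s -> z, t -> d / V _ V: fires at position(s) 8: firaraugo
surface: firaraugo

cell VEL=un, KEL=so:
underlying: daf-rara-uko
1. b -> p, g -> k, v -> f / _ #: no change
2. f -> v, k -> g, p -> b, s -> z, t -> d / V _ V: fires at position(s) 9: dafraraugo
surface: dafraraugo


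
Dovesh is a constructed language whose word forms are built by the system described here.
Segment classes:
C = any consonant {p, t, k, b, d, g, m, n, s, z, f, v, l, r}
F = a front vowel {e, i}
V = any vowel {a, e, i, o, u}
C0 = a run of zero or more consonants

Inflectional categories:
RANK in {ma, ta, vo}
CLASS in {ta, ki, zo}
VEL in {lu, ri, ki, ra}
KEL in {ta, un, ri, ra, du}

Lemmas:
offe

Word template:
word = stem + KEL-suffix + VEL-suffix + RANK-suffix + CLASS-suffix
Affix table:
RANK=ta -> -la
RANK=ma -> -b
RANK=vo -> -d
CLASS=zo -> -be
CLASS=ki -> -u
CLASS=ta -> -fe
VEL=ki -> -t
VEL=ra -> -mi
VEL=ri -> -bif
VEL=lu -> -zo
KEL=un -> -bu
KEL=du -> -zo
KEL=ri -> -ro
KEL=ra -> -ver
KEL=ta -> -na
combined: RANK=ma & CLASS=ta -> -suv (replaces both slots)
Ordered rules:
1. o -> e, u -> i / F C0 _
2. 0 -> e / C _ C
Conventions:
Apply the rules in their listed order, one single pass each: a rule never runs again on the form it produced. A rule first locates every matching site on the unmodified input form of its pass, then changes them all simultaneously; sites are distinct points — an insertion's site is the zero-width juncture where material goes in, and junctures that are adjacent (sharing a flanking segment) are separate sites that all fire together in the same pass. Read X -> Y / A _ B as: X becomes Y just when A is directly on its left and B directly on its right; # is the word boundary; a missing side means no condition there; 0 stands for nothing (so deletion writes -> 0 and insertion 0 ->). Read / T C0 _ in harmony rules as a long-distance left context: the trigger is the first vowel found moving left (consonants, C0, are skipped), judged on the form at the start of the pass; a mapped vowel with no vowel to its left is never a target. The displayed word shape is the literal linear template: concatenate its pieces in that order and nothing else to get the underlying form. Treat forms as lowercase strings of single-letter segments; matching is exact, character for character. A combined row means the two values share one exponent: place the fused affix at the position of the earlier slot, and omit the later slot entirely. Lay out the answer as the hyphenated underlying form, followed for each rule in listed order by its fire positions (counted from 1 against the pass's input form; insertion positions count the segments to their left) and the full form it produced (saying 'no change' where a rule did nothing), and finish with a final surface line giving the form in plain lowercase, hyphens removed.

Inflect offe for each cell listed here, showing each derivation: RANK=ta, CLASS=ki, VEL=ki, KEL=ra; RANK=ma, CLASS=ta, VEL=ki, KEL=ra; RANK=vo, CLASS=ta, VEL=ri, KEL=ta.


cell RANK=ta, CLASS=ki, VEL=ki, KEL=ra:
underlying: offe-ver-t-la-u
1. o -> e, u -> i / F C0 _: no change
2. 0 -> e / C _ C: inserts after position(s) 2, 7, 8: ofefeveretelau
surface: ofefeveretelau

cell RANK=ma, CLASS=ta, VEL=ki, KEL=ra:
underlying: offe-ver-t-suv
1. o -> e, u -> i / F C0 _: fires at position(s) 10: offevertsiv
2. 0 -> e / C _ C: inserts after position(s) 2, 7, 8: ofefeveretesiv
surface: ofefeveretesiv

cell RANK=vo, CLASS=ta, VEL=ri, KEL=ta:
underlying: offe-na-bif-d-fe
1. o -> e, u -> i / F C0 _: no change
2. 0 -> e / C _ C: inserts after position(s) 2, 9, 10: ofefenabifedefe
surface: ofefenabifedefe


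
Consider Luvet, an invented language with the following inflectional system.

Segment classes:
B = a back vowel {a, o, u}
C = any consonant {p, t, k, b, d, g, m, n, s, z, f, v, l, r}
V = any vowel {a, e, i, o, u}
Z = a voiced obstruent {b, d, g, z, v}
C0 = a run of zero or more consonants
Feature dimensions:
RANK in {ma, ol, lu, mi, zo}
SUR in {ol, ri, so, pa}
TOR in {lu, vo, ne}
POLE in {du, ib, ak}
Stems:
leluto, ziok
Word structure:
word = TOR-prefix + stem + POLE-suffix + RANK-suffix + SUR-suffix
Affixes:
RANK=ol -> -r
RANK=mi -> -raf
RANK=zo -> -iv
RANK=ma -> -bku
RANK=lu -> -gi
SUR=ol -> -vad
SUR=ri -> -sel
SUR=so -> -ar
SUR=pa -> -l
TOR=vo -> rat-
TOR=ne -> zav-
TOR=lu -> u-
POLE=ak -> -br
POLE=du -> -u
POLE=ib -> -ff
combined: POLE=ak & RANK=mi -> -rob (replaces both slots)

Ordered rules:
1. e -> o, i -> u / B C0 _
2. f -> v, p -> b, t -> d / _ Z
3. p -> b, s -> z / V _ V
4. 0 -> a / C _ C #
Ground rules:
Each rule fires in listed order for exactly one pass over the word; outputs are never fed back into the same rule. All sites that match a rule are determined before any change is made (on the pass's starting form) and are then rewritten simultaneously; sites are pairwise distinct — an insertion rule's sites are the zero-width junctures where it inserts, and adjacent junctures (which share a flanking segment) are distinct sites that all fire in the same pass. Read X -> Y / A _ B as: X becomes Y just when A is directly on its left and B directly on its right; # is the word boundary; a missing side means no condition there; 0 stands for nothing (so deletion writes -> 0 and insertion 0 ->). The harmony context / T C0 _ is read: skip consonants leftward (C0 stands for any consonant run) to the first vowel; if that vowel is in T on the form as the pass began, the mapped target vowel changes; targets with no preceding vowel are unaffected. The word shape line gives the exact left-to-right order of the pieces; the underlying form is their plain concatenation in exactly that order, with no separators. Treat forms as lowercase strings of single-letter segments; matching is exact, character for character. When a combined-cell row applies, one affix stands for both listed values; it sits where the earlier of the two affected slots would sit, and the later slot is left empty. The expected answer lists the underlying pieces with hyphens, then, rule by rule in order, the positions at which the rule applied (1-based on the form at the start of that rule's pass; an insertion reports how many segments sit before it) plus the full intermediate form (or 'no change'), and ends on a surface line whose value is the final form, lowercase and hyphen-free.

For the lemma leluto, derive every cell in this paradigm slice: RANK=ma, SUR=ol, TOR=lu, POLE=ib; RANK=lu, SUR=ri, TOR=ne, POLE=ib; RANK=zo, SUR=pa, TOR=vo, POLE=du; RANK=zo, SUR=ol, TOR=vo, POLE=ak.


cell RANK=ma, SUR=ol, TOR=lu, POLE=ib:
underlying: u-leluto-ff-bku-vad
1. e -> o, i -> u / B C0 _: fires at position(s) 3: ulolutoffbkuvad
2. f -> v, p -> b, t -> d / _ Z: fires at position(s) 9: ulolutofvbkuvad
3. p -> b, s -> z / V _ V: no change
4. 0 -> a / C _ C #: no change
surface: ulolutofvbkuvad

cell RANK=lu, SUR=ri, TOR=ne, POLE=ib:
underlying: zav-leluto-ff-gi-sel
1. e -> o, i -> u / B C0 _: fires at position(s) 5, 13: zavlolutoffgusel
2. f -> v, p -> b, t -> d / _ Z: fires at position(s) 11: zavlolutofvgusel
3. p -> b, s -> z / V _ V: fires at position(s) 14: zavlolutofvguzel
4. 0 -> a / C _ C #: no change
surface: zavlolutofvguzel

cell RANK=zo, SUR=pa, TOR=vo, POLE=du:
underlying: rat-leluto-u-iv-l
1. e -> o, i -> u / B C0 _: fires at position(s) 5, 11: ratlolutouuvl
2. f -> v, p -> b, t -> d / _ Z: no change
3. p -> b, s -> z / V _ V: no change
4. 0 -> a / C _ C #: inserts after position(s) 12: ratlolutouuval
surface: ratlolutouuval

cell RANK=zo, SUR=ol, TOR=vo, POLE=ak:
underlying: rat-leluto-br-iv-vad
1. e -> o, i -> u / B C0 _: fires at position(s) 5, 12: ratlolutobruvvad
2. f -> v, p -> b, t -> d / _ Z: no change
3. p -> b, s -> z / V _ V: no change
4. 0 -> a / C _ C #: no change
surface: ratlolutobruvvad


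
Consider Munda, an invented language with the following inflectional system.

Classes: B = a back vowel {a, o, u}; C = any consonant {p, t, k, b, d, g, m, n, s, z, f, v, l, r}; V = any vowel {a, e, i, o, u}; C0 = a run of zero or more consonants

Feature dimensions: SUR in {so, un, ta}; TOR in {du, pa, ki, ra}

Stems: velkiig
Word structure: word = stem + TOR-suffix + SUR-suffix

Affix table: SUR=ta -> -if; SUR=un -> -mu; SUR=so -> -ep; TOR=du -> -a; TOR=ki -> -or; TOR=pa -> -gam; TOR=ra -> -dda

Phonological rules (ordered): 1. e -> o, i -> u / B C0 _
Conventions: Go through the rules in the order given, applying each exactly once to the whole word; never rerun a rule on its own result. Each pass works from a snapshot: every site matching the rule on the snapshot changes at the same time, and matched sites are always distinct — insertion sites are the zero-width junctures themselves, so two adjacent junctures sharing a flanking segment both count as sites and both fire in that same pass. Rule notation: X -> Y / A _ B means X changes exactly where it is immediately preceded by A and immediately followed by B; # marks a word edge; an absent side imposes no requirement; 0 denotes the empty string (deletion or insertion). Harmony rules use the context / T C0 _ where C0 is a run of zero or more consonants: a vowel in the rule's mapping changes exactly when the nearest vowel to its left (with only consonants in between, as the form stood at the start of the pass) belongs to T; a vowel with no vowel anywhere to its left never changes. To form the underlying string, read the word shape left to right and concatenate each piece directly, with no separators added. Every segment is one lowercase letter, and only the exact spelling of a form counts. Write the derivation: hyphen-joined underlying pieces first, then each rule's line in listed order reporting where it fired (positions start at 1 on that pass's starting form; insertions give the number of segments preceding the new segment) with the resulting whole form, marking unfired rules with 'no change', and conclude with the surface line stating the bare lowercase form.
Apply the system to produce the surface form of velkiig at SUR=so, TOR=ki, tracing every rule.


underlying: velkiig-or-ep
1. e -> o, i -> u / B C0 _: fires at position(s) 10: velkiigorop
surface: velkiigorop


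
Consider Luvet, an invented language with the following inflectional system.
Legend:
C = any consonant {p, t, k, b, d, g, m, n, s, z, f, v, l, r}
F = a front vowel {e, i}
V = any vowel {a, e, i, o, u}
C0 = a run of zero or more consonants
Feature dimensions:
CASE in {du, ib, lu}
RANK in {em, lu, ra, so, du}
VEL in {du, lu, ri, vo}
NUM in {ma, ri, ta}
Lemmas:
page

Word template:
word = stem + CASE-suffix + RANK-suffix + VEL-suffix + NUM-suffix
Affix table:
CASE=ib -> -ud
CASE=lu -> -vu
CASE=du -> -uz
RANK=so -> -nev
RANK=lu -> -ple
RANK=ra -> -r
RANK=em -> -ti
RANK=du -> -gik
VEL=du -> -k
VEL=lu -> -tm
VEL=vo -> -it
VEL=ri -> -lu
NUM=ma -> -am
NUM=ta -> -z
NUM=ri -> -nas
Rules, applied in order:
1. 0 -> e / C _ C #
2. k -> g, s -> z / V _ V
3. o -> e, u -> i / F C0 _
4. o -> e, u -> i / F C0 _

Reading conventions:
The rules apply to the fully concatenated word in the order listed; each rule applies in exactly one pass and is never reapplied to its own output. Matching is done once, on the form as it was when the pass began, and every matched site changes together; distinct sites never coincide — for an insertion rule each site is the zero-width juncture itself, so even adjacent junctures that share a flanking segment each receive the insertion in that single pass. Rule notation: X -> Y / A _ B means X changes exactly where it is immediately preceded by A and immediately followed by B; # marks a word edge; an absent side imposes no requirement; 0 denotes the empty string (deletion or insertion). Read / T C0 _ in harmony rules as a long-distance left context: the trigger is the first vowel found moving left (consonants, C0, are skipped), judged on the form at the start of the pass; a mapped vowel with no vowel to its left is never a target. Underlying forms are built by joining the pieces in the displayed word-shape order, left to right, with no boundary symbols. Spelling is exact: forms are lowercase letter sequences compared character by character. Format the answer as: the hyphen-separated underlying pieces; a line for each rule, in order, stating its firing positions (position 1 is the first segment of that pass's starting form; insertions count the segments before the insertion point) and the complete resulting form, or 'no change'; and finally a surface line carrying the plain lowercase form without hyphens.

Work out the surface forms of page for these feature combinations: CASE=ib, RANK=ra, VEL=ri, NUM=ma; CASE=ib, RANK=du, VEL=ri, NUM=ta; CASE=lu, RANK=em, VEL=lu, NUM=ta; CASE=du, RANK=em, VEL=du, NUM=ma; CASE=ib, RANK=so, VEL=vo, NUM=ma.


cell CASE=ib, RANK=ra, VEL=ri, NUM=ma:
underlying: page-ud-r-lu-am
1. 0 -> e / C _ C #: no change
2. k -> g, s -> z / V _ V: no change
3. o -> e, u -> i / F C0 _: fires at position(s) 5: pageidrluam
4. o -> e, u -> i / F C0 _: fires at position(s) 9: pageidrliam
surface: pageidrliam

cell CASE=ib, RANK=du, VEL=ri, NUM=ta:
underlying: page-ud-gik-lu-z
1. 0 -> e / C _ C #: no change
2. k -> g, s -> z / V _ V: no change
3. o -> e, u -> i / F C0 _: fires at position(s) 5, 11: pageidgikliz
4. o -> e, u -> i / F C0 _: no change
surface: pageidgikliz

cell CASE=lu, RANK=em, VEL=lu, NUM=ta:
underlying: page-vu-ti-tm-z
1. 0 -> e / C _ C #: inserts after position(s) 10: pagevutitmez
2. k -> g, s -> z / V _ V: no change
3. o -> e, u -> i / F C0 _: fires at position(s) 6: pagevititmez
4. o -> e, u -> i / F C0 _: no change
surface: pagevititmez

cell CASE=du, RANK=em, VEL=du, NUM=ma:
underlying: page-uz-ti-k-am
1. 0 -> e / C _ C #: no change
2. k -> g, s -> z / V _ V: fires at position(s) 9: pageuztigam
3. o -> e, u -> i / F C0 _: fires at position(s) 5: pageiztigam
4. o -> e, u -> i / F C0 _: no change
surface: pageiztigam

cell CASE=ib, RANK=so, VEL=vo, NUM=ma:
underlying: page-ud-nev-it-am
1. 0 -> e / C _ C #: no change
2. k -> g, s -> z / V _ V: no change
3. o -> e, u -> i / F C0 _: fires at position(s) 5: pageidnevitam
4. o -> e, u -> i / F C0 _: no change
surface: pageidnevitam
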